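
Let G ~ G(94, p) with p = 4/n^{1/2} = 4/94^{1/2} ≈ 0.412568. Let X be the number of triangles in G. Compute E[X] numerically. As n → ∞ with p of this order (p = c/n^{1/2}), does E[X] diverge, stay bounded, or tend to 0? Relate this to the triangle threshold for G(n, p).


Number of potential triangles: C(94, 3) = 134044.
Each occurs with probability p³ ≈ (0.412568)³ ≈ 7.02244253e-02.
By linearity: E[X] = C(94, 3)·p³ ≈ 134044 · 7.02244253e-02 ≈ 9413.162862.
Since α = 1/2 < 1, p = c/n^{1/2} ≫ 1/n is above the triangle threshold p ~ 1/n. Asymptotically E[X] ~ (c³/6)·n^{3(1−α)} = (4³/6)·n^{1.5} → ∞; triangles are abundant w.h.p.

E[X] ≈ 9413.162862; in regime p = Θ(1/n^{1/2}) E[X] diverges (above the triangle threshold p ~ 1/n).


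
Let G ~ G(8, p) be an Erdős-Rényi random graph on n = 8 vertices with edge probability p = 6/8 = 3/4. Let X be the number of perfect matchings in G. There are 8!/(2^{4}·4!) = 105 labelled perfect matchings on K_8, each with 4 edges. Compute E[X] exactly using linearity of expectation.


K_8 has 8!/(2^{4}·4!) = 105 labelled perfect matchings.
For each such perfect matching H, let X_H = 1 if all 4 edges of H are present in G. Then P[X_H = 1] = p^{4} = (3/4)^{4} = 81/256.
By linearity of expectation: E[X] = Σ_H E[X_H] = 105 · p^{4} = 105 · 81/256 = 8505/256.
Numerically: E[X] ≈ 33.22.

E[X] = 105 · (3/4)^{4} = 8505/256 ≈ 33.22.


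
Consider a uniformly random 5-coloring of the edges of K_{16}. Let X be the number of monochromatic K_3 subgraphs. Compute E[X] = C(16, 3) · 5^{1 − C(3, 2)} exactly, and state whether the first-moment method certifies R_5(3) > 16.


E[X] = C(16, 3) · 5^{1 − 3} = 560 · 5^{−2} = 560/25.
As a reduced fraction: E[X] = 112/5 ≈ 22.4000.
Is E[X] < 1? NO.
Since E[X] ≥ 1, the first-moment bound is inconclusive at n = 16; it does NOT by itself certify R_5(3) > 16.

E[X] = 112/5 ≈ 22.4000; E[X] ≥ 1; first-moment method inconclusive here.


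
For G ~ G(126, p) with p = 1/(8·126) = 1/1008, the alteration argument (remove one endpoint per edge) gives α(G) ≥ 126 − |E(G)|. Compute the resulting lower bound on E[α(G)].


E[|E(G)|] = C(126, 2)·p = 7875 · (1/1008) = 125/16.
E[α(G)] ≥ n − E[|E(G)|] = 126 − 125/16 = 1891/16.
Numerically: ≈ 118.188.
(This is only a lower bound; the true E[α(G)] may be larger.)

E[α(G)] ≥ 1891/16 ≈ 118.188.


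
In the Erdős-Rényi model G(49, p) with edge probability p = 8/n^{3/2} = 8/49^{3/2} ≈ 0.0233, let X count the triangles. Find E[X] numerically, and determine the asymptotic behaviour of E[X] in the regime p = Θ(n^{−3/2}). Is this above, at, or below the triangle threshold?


Number of potential triangles: C(49, 3) = 18424.
Each occurs with probability p³ ≈ (0.0233)³ ≈ 1.26878e-05.
By linearity: E[X] = C(49, 3)·p³ ≈ 18424 · 1.26878e-05 ≈ 0.234.
Since α = 3/2 > 1, p = c/n^{3/2} = o(1/n) is below the triangle threshold p ~ 1/n. Asymptotically E[X] ~ (c³/6)·n^{3(1−α)} = (8³/6)·n^{-1.5} → 0, so by Markov's inequality G has no triangles w.h.p.

E[X] ≈ 0.234; in regime p = Θ(1/n^{3/2}) E[X] tends to 0 (below the triangle threshold p ~ 1/n).


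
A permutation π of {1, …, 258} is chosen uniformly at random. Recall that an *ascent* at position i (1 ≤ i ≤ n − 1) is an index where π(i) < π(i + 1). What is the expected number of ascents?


Write X = Σ X_I over i = 1, …, 257, with X_I the indicator of one ascent.
There are 257 indicators.
For each fixed i, the pair (π(i), π(i+1)) is a uniformly random ordered pair of distinct values from {1, …, 258}; by symmetry P[π(i) < π(i+1)] = 1/2.
By linearity: E[X] = 257 · (1/2) = (258 − 1) · (1/2) = 257/2 ≈ 128.5000.

E[X] = 257/2 = 128.5000.


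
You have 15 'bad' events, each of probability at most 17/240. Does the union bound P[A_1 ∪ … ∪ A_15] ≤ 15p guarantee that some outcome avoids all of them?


Union bound: P[∪_{i=1}^{15} A_i] ≤ Σ_i P[A_i] ≤ 15·p = 15·(17/240) = 17/16.
Numerically: 17/16 ≈ 1.06250.
Is 17/16 < 1? NO.
Since the bound 17/16 is ≥ 1, the union bound is uninformative here; it does NOT by itself certify existence.

15·p = 17/16 ≈ 1.06250; existence NOT certified by the union bound.


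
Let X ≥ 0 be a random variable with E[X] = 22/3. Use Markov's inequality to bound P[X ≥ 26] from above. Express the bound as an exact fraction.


μ = E[X] = 22/3, a = 26.
Markov: P[X ≥ 26] ≤ μ/a = (22/3)/26 = 11/39.
Numerically: ≈ 0.28205.
(Since a = 26 > μ = 7.33333, the bound 11/39 is < 1 and informative.)

P[X ≥ 26] ≤ 11/39 ≈ 0.28205.


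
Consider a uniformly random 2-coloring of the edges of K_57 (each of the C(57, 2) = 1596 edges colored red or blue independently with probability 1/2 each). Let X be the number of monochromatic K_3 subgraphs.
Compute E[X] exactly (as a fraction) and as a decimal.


Let X = Σ_S X_S over the C(57, 3) = 29260 subsets S of size 3, where X_S = 1 if the K_3 on S is monochromatic.
For a fixed S, the K_3 on S has C(3, 2) = 3 edges. P[all 3 edges red] = (1/2)^3, and likewise for blue, so P[monochromatic] = 2·(1/2)^3 = 2^{1 − 3} = 1/4.
By linearity: E[X] = C(57, 3) · 2^{1 − 3} = 29260 · 1/4 = 7315.
Numerically: E[X] ≈ 7315.000.

E[X] = C(57,3)·2^(1−C(3,2)) = 7315 ≈ 7315.000.


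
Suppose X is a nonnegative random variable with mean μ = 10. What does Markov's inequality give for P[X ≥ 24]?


μ = E[X] = 10, a = 24.
Markov: P[X ≥ 24] ≤ μ/a = (10)/24 = 5/12.
Numerically: ≈ 0.41667.
(Since a = 24 > μ = 10.00000, the bound 5/12 is < 1 and informative.)

P[X ≥ 24] ≤ 5/12 ≈ 0.41667.


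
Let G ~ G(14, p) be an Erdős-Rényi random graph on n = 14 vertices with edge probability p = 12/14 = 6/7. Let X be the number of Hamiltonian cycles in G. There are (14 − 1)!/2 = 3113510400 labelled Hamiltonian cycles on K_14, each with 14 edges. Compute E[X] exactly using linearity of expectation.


K_14 has (14 − 1)!/2 = 3113510400 labelled Hamiltonian cycles.
For each such Hamiltonian cycle H, let X_H = 1 if all 14 edges of H are present in G. Then P[X_H = 1] = p^{14} = (6/7)^{14} = 78364164096/678223072849.
Summing the indicators: E[X] = Σ_H E[X_H] = 3113510400 · p^{14} = 3113510400 · 78364164096/678223072849 = 34855377128600371200/96889010407.
Numerically: E[X] ≈ 3.597e+08.

E[X] = 3113510400 · (6/7)^{14} = 34855377128600371200/96889010407 ≈ 3.597e+08.


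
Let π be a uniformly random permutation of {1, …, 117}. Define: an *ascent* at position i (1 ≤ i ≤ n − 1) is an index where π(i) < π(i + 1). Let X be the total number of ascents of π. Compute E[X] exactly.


Write X = Σ X_I over i = 1, …, 116, with X_I the indicator of one ascent.
There are 116 indicators.
For each fixed i, the pair (π(i), π(i+1)) is a uniformly random ordered pair of distinct values from {1, …, 117}; by symmetry P[π(i) < π(i+1)] = 1/2.
By linearity: E[X] = 116 · (1/2) = (117 − 1) · (1/2) = 58 ≈ 58.00000.

E[X] = 58 = 58.00000.


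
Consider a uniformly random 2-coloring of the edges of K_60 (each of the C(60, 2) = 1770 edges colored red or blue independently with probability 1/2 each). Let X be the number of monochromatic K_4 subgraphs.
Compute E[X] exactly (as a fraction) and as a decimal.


Let X = Σ_S X_S over the C(60, 4) = 487635 subsets S of size 4, where X_S = 1 if the K_4 on S is monochromatic.
For a fixed S, the K_4 on S has C(4, 2) = 6 edges. P[all 6 edges red] = (1/2)^6, and likewise for blue, so P[monochromatic] = 2·(1/2)^6 = 2^{1 − 6} = 1/32.
By linearity: E[X] = C(60, 4) · 2^{1 − 6} = 487635 · 1/32 = 487635/32.
Numerically: E[X] ≈ 15238.593750.

E[X] = C(60,4)·2^(1−C(4,2)) = 487635/32 ≈ 15238.593750.


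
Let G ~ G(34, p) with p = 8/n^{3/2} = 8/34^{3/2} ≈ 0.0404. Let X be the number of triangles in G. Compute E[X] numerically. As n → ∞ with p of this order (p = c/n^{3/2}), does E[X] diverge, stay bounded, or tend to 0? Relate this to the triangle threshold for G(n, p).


Number of potential triangles: C(34, 3) = 5984.
Each occurs with probability p³ ≈ (0.0404)³ ≈ 6.57075e-05.
By linearity: E[X] = C(34, 3)·p³ ≈ 5984 · 6.57075e-05 ≈ 0.393.
Since α = 3/2 > 1, p = c/n^{3/2} = o(1/n) is below the triangle threshold p ~ 1/n. Asymptotically E[X] ~ (c³/6)·n^{3(1−α)} = (8³/6)·n^{-1.5} → 0, so by Markov's inequality G has no triangles w.h.p.

E[X] ≈ 0.393; in regime p = Θ(1/n^{3/2}) E[X] tends to 0 (below the triangle threshold p ~ 1/n).


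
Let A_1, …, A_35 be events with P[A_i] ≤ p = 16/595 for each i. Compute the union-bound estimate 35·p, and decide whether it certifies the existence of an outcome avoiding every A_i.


Union bound: P[∪_{i=1}^{35} A_i] ≤ Σ_i P[A_i] ≤ 35·p = 35·(16/595) = 16/17.
Numerically: 16/17 ≈ 0.94118.
Is 16/17 < 1? YES.
Since P[∪ A_i] ≤ 16/17 < 1, the complement has P[∩ A_i^c] ≥ 1 − 16/17 = 1/17 > 0, so some outcome avoids every A_i.

35·p = 16/17 ≈ 0.94118; existence CERTIFIED by the union bound.


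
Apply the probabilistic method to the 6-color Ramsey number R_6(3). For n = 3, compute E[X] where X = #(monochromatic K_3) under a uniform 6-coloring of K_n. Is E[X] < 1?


E[X] = C(3, 3) · 6^{1 − 3} = 1 · 6^{−2} = 1/36.
As a reduced fraction: E[X] = 1/36 ≈ 0.02778.
Is E[X] < 1? YES.
Since E[X] < 1, there exists a 6-coloring of K_{3} with no monochromatic K_3; hence R_6(3) > 3.

E[X] = 1/36 ≈ 0.02778; E[X] < 1, so R_6(3) > 3.


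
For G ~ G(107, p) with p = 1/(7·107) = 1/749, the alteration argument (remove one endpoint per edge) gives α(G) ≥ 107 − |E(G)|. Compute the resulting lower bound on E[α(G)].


E[|E(G)|] = C(107, 2)·p = 5671 · (1/749) = 53/7.
E[α(G)] ≥ n − E[|E(G)|] = 107 − 53/7 = 696/7.
Numerically: ≈ 99.4286.
(This is only a lower bound; the true E[α(G)] may be larger.)

E[α(G)] ≥ 696/7 ≈ 99.4286.


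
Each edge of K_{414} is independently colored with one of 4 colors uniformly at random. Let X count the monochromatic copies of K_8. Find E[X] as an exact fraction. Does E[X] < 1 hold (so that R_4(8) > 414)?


E[X] = C(414, 8) · 4^{1 − 28} = 19995425223496173 · 4^{−27} = 19995425223496173/18014398509481984.
As a reduced fraction: E[X] = 19995425223496173/18014398509481984 ≈ 1.110.
Is E[X] < 1? NO.
Since E[X] ≥ 1, the first-moment bound is inconclusive at n = 414; it does NOT by itself certify R_4(8) > 414.

E[X] = 19995425223496173/18014398509481984 ≈ 1.110; E[X] ≥ 1; first-moment method inconclusive here.


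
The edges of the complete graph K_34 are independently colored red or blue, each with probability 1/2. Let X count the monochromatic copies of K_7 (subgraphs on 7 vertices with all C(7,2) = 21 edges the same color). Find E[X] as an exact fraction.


Let X = Σ_S X_S over the C(34, 7) = 5379616 subsets S of size 7, where X_S = 1 if the K_7 on S is monochromatic.
For a fixed S, the K_7 on S has C(7, 2) = 21 edges. P[all 21 edges red] = (1/2)^21, and likewise for blue, so P[monochromatic] = 2·(1/2)^21 = 2^{1 − 21} = 1/1048576.
Summing: E[X] = C(34, 7) · 2^{1 − 21} = 5379616 · 1/1048576 = 168113/32768.
Numerically: E[X] ≈ 5.1304.

E[X] = C(34,7)·2^(1−C(7,2)) = 168113/32768 ≈ 5.1304.


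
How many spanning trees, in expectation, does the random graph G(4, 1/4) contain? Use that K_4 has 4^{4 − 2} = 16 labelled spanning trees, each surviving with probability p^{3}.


K_4 has 4^{4 − 2} = 16 labelled spanning trees.
For each such spanning tree H, let X_H = 1 if all 3 edges of H are present in G. Then P[X_H = 1] = p^{3} = (1/4)^{3} = 1/64.
Summing the indicators: E[X] = Σ_H E[X_H] = 16 · p^{3} = 16 · 1/64 = 1/4.
Numerically: E[X] ≈ 0.25.

E[X] = 16 · (1/4)^{3} = 1/4 ≈ 0.25.


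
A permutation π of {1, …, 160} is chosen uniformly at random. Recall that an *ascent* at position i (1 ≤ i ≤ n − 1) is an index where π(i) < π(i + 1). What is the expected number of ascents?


Write X = Σ X_I over i = 1, …, 159, with X_I the indicator of one ascent.
There are 159 indicators.
For each fixed i, the pair (π(i), π(i+1)) is a uniformly random ordered pair of distinct values from {1, …, 160}; by symmetry P[π(i) < π(i+1)] = 1/2.
By linearity: E[X] = 159 · (1/2) = (160 − 1) · (1/2) = 159/2 ≈ 79.500000.

E[X] = 159/2 = 79.500000.


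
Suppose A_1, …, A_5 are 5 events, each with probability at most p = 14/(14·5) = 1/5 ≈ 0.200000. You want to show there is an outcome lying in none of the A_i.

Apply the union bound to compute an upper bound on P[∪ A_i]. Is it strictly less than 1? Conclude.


Union bound: P[∪_{i=1}^{5} A_i] ≤ Σ_i P[A_i] ≤ 5·p = 5·(1/5) = 1.
Numerically: 1 ≈ 1.000000.
Is 1 < 1? NO.
Since the bound 1 is ≥ 1, the union bound is uninformative here; it does NOT by itself certify existence.

5·p = 1 ≈ 1.000000; existence NOT certified by the union bound.


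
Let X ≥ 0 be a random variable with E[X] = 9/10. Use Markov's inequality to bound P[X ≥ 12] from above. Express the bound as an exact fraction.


μ = E[X] = 9/10, a = 12.
Markov: P[X ≥ 12] ≤ μ/a = (9/10)/12 = 3/40.
Numerically: ≈ 0.075.
(Since a = 12 > μ = 0.900, the bound 3/40 is < 1 and informative.)

P[X ≥ 12] ≤ 3/40 ≈ 0.075.


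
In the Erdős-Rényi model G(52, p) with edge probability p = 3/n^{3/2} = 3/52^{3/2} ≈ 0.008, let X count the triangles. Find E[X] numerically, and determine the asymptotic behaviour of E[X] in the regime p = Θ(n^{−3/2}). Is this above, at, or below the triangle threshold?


Number of potential triangles: C(52, 3) = 22100.
Each occurs with probability p³ ≈ (0.008)³ ≈ 5.12093e-07.
By linearity: E[X] = C(52, 3)·p³ ≈ 22100 · 5.12093e-07 ≈ 0.011.
Since α = 3/2 > 1, p = c/n^{3/2} = o(1/n) is below the triangle threshold p ~ 1/n. Asymptotically E[X] ~ (c³/6)·n^{3(1−α)} = (3³/6)·n^{-1.5} → 0, so by Markov's inequality G has no triangles w.h.p.

E[X] ≈ 0.011; in regime p = Θ(1/n^{3/2}) E[X] tends to 0 (below the triangle threshold p ~ 1/n).


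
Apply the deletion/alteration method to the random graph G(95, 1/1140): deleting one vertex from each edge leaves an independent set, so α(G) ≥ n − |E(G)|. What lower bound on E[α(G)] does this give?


E[|E(G)|] = C(95, 2)·p = 4465 · (1/1140) = 47/12.
E[α(G)] ≥ n − E[|E(G)|] = 95 − 47/12 = 1093/12.
Numerically: ≈ 91.08333.
(This is only a lower bound; the true E[α(G)] may be larger.)

E[α(G)] ≥ 1093/12 ≈ 91.08333.


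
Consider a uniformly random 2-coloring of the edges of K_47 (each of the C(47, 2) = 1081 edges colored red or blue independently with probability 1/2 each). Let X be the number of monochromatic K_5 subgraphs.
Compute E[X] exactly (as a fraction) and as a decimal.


Let X = Σ_S X_S over the C(47, 5) = 1533939 subsets S of size 5, where X_S = 1 if the K_5 on S is monochromatic.
For a fixed S, the K_5 on S has C(5, 2) = 10 edges. P[all 10 edges red] = (1/2)^10, and likewise for blue, so P[monochromatic] = 2·(1/2)^10 = 2^{1 − 10} = 1/512.
By linearity of expectation: E[X] = C(47, 5) · 2^{1 − 10} = 1533939 · 1/512 = 1533939/512.
Numerically: E[X] ≈ 2995.974609.

E[X] = C(47,5)·2^(1−C(5,2)) = 1533939/512 ≈ 2995.974609.


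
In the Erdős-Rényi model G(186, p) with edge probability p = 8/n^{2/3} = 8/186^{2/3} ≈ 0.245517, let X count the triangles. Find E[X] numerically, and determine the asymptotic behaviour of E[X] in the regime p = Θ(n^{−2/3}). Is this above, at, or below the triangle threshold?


Number of potential triangles: C(186, 3) = 1055240.
Each occurs with probability p³ ≈ (0.245517)³ ≈ 1.47993988e-02.
By linearity: E[X] = C(186, 3)·p³ ≈ 1055240 · 1.47993988e-02 ≈ 15616.917563.
Since α = 2/3 < 1, p = c/n^{2/3} ≫ 1/n is above the triangle threshold p ~ 1/n. Asymptotically E[X] ~ (c³/6)·n^{3(1−α)} = (8³/6)·n^{1} → ∞; triangles are abundant w.h.p.

E[X] ≈ 15616.917563; in regime p = Θ(1/n^{2/3}) E[X] diverges (above the triangle threshold p ~ 1/n).


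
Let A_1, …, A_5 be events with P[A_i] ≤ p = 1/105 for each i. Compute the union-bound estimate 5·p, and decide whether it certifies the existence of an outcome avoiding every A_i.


Union bound: P[∪_{i=1}^{5} A_i] ≤ Σ_i P[A_i] ≤ 5·p = 5·(1/105) = 1/21.
Numerically: 1/21 ≈ 0.04762.
Is 1/21 < 1? YES.
Since P[∪ A_i] ≤ 1/21 < 1, the complement has P[∩ A_i^c] ≥ 1 − 1/21 = 20/21 > 0, so some outcome avoids every A_i.

5·p = 1/21 ≈ 0.04762; existence CERTIFIED by the union bound.


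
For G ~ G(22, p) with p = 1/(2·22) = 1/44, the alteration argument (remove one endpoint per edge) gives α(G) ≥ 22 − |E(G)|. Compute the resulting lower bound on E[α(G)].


E[|E(G)|] = C(22, 2)·p = 231 · (1/44) = 21/4.
E[α(G)] ≥ n − E[|E(G)|] = 22 − 21/4 = 67/4.
Numerically: ≈ 16.7500.
(This is only a lower bound; the true E[α(G)] may be larger.)

E[α(G)] ≥ 67/4 ≈ 16.7500.


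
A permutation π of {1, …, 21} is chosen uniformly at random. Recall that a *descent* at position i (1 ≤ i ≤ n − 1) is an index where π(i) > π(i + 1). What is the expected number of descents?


Write X = Σ X_I over i = 1, …, 20, with X_I the indicator of one descent.
There are 20 indicators.
For each fixed i, the pair (π(i), π(i+1)) is a uniformly random ordered pair of distinct values from {1, …, 21}; by symmetry P[π(i) > π(i+1)] = 1/2.
By linearity: E[X] = 20 · (1/2) = (21 − 1) · (1/2) = 10 ≈ 10.00000.

E[X] = 10 = 10.00000.


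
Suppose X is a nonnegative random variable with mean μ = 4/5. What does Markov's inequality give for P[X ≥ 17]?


μ = E[X] = 4/5, a = 17.
Markov: P[X ≥ 17] ≤ μ/a = (4/5)/17 = 4/85.
Numerically: ≈ 0.047059.
(Since a = 17 > μ = 0.800000, the bound 4/85 is < 1 and informative.)

P[X ≥ 17] ≤ 4/85 ≈ 0.047059.


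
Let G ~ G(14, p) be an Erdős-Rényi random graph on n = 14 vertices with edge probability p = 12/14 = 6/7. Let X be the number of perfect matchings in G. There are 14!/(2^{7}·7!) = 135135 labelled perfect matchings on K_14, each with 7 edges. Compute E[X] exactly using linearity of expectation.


K_14 has 14!/(2^{7}·7!) = 135135 labelled perfect matchings.
For each such perfect matching H, let X_H = 1 if all 7 edges of H are present in G. Then P[X_H = 1] = p^{7} = (6/7)^{7} = 279936/823543.
Summing the indicators: E[X] = Σ_H E[X_H] = 135135 · p^{7} = 135135 · 279936/823543 = 5404164480/117649.
Numerically: E[X] ≈ 45935.

E[X] = 135135 · (6/7)^{7} = 5404164480/117649 ≈ 45935.


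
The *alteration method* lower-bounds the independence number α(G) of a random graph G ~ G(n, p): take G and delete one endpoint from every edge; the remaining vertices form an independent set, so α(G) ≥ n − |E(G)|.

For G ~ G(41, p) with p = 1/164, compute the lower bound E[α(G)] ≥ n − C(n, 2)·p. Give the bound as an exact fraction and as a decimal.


E[|E(G)|] = C(41, 2)·p = 820 · (1/164) = 5.
E[α(G)] ≥ n − E[|E(G)|] = 41 − 5 = 36.
Numerically: ≈ 36.0000.
(This is only a lower bound; the true E[α(G)] may be larger.)

E[α(G)] ≥ 36 ≈ 36.0000.


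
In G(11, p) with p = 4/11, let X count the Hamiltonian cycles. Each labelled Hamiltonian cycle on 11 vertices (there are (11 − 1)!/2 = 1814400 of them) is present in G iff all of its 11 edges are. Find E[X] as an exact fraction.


K_11 has (11 − 1)!/2 = 1814400 labelled Hamiltonian cycles.
For each such Hamiltonian cycle H, let X_H = 1 if all 11 edges of H are present in G. Then P[X_H = 1] = p^{11} = (4/11)^{11} = 4194304/285311670611.
By linearity of expectation: E[X] = Σ_H E[X_H] = 1814400 · p^{11} = 1814400 · 4194304/285311670611 = 7610145177600/285311670611.
Numerically: E[X] ≈ 26.67.

E[X] = 1814400 · (4/11)^{11} = 7610145177600/285311670611 ≈ 26.67.


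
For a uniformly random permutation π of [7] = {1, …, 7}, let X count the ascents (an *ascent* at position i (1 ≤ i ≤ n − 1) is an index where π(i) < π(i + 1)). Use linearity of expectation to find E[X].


Write X = Σ X_I over i = 1, …, 6, with X_I the indicator of one ascent.
There are 6 indicators.
For each fixed i, the pair (π(i), π(i+1)) is a uniformly random ordered pair of distinct values from {1, …, 7}; by symmetry P[π(i) < π(i+1)] = 1/2.
By linearity: E[X] = 6 · (1/2) = (7 − 1) · (1/2) = 3 ≈ 3.0000.

E[X] = 3 = 3.0000.


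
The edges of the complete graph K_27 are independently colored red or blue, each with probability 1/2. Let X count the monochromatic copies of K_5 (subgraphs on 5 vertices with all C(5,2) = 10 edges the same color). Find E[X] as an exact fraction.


Let X = Σ_S X_S over the C(27, 5) = 80730 subsets S of size 5, where X_S = 1 if the K_5 on S is monochromatic.
For a fixed S, the K_5 on S has C(5, 2) = 10 edges. P[all 10 edges red] = (1/2)^10, and likewise for blue, so P[monochromatic] = 2·(1/2)^10 = 2^{1 − 10} = 1/512.
Summing: E[X] = C(27, 5) · 2^{1 − 10} = 80730 · 1/512 = 40365/256.
Numerically: E[X] ≈ 157.67578.

E[X] = C(27,5)·2^(1−C(5,2)) = 40365/256 ≈ 157.67578.


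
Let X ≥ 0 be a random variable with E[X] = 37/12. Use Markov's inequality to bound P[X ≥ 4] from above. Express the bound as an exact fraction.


μ = E[X] = 37/12, a = 4.
Markov: P[X ≥ 4] ≤ μ/a = (37/12)/4 = 37/48.
Numerically: ≈ 0.770833.
(Since a = 4 > μ = 3.083333, the bound 37/48 is < 1 and informative.)

P[X ≥ 4] ≤ 37/48 ≈ 0.770833.


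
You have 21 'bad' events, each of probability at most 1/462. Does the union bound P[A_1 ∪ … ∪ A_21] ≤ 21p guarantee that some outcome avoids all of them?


Union bound: P[∪_{i=1}^{21} A_i] ≤ Σ_i P[A_i] ≤ 21·p = 21·(1/462) = 1/22.
Numerically: 1/22 ≈ 0.0454545.
Is 1/22 < 1? YES.
Since P[∪ A_i] ≤ 1/22 < 1, the complement has P[∩ A_i^c] ≥ 1 − 1/22 = 21/22 > 0, so some outcome avoids every A_i.

21·p = 1/22 ≈ 0.0454545; existence CERTIFIED by the union bound.


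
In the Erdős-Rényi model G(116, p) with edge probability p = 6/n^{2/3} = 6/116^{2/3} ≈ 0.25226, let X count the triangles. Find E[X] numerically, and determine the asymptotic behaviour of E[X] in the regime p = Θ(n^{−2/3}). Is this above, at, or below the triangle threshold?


Number of potential triangles: C(116, 3) = 253460.
Each occurs with probability p³ ≈ (0.25226)³ ≈ 1.6052319e-02.
By linearity: E[X] = C(116, 3)·p³ ≈ 253460 · 1.6052319e-02 ≈ 4068.62069.
Since α = 2/3 < 1, p = c/n^{2/3} ≫ 1/n is above the triangle threshold p ~ 1/n. Asymptotically E[X] ~ (c³/6)·n^{3(1−α)} = (6³/6)·n^{1} → ∞; triangles are abundant w.h.p.

E[X] ≈ 4068.62069; in regime p = Θ(1/n^{2/3}) E[X] diverges (above the triangle threshold p ~ 1/n).


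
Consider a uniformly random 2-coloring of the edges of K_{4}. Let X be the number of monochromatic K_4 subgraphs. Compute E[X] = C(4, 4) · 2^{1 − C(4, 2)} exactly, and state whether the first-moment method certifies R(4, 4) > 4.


E[X] = C(4, 4) · 2^{1 − 6} = 1 · 2^{−5} = 1/32.
As a reduced fraction: E[X] = 1/32 ≈ 0.0312.
Is E[X] < 1? YES.
Since E[X] < 1, there exists a 2-coloring of K_{4} with no monochromatic K_4; hence R(4, 4) > 4.

E[X] = 1/32 ≈ 0.0312; E[X] < 1, so R(4, 4) > 4.


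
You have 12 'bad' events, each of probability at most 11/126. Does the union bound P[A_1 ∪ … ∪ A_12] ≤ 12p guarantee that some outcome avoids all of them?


Union bound: P[∪_{i=1}^{12} A_i] ≤ Σ_i P[A_i] ≤ 12·p = 12·(11/126) = 22/21.
Numerically: 22/21 ≈ 1.0476.
Is 22/21 < 1? NO.
Since the bound 22/21 is ≥ 1, the union bound is uninformative here; it does NOT by itself certify existence.

12·p = 22/21 ≈ 1.0476; existence NOT certified by the union bound.


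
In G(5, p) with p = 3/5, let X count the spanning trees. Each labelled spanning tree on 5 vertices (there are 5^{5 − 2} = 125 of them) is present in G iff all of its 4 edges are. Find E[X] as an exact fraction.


K_5 has 5^{5 − 2} = 125 labelled spanning trees.
For each such spanning tree H, let X_H = 1 if all 4 edges of H are present in G. Then P[X_H = 1] = p^{4} = (3/5)^{4} = 81/625.
Summing the indicators: E[X] = Σ_H E[X_H] = 125 · p^{4} = 125 · 81/625 = 81/5.
Numerically: E[X] ≈ 16.2.

E[X] = 125 · (3/5)^{4} = 81/5 ≈ 16.2.


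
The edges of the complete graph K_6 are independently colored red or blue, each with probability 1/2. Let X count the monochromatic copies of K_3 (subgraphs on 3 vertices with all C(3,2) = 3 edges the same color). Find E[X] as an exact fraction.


Let X = Σ_S X_S over the C(6, 3) = 20 subsets S of size 3, where X_S = 1 if the K_3 on S is monochromatic.
For a fixed S, the K_3 on S has C(3, 2) = 3 edges. P[all 3 edges red] = (1/2)^3, and likewise for blue, so P[monochromatic] = 2·(1/2)^3 = 2^{1 − 3} = 1/4.
By linearity: E[X] = C(6, 3) · 2^{1 − 3} = 20 · 1/4 = 5.
Numerically: E[X] ≈ 5.000000.

E[X] = C(6,3)·2^(1−C(3,2)) = 5 ≈ 5.000000.


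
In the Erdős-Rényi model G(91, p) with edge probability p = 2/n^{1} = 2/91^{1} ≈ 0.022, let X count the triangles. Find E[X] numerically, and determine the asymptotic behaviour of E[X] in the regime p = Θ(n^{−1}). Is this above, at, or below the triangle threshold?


Number of potential triangles: C(91, 3) = 121485.
Each occurs with probability p³ ≈ (0.022)³ ≈ 1.06161e-05.
By linearity: E[X] = C(91, 3)·p³ ≈ 121485 · 1.06161e-05 ≈ 1.290.
Here α = 1, so p = 2/n is exactly at the triangle threshold p ~ 1/n. Asymptotically E[X] → c³/6 = 2³/6 = 4/3 ≈ 1.333, a bounded constant. In this regime the triangle count is asymptotically Poisson(c³/6).

E[X] ≈ 1.290; in regime p = Θ(1/n^{1}) E[X] stays bounded (at the triangle threshold p ~ 1/n).


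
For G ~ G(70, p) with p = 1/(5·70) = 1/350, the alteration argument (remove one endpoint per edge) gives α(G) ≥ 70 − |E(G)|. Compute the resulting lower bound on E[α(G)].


E[|E(G)|] = C(70, 2)·p = 2415 · (1/350) = 69/10.
E[α(G)] ≥ n − E[|E(G)|] = 70 − 69/10 = 631/10.
Numerically: ≈ 63.10000.
(This is only a lower bound; the true E[α(G)] may be larger.)

E[α(G)] ≥ 631/10 ≈ 63.10000.


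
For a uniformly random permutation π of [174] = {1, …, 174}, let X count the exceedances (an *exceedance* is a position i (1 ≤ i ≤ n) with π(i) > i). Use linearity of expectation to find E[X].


Write X = Σ_{i=1}^{174} X_i, where X_i = 1_{π(i) > i}.
For each fixed i, π(i) is uniform over {1, …, 174} (marginal of a uniform permutation), so P[π(i) > i] = (n − i)/n. Summing: Σ_{i=1}^{174} (n − i)/n = (0 + 1 + … + 173)/174 = 174(174 − 1)/(2·174) = (174 − 1)/2.
Hence E[X] = Σ_{i=1}^{174} (174 − i)/174 = 173/2 ≈ 86.50000.

E[X] = 173/2 = 86.50000.


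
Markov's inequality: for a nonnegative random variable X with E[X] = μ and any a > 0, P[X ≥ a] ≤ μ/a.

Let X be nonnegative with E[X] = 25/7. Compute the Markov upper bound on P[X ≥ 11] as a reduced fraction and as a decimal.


μ = E[X] = 25/7, a = 11.
Markov: P[X ≥ 11] ≤ μ/a = (25/7)/11 = 25/77.
Numerically: ≈ 0.32468.
(Since a = 11 > μ = 3.57143, the bound 25/77 is < 1 and informative.)

P[X ≥ 11] ≤ 25/77 ≈ 0.32468.


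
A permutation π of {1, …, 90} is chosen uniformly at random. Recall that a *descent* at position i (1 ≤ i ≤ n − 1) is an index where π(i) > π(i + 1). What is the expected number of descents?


Write X = Σ X_I over i = 1, …, 89, with X_I the indicator of one descent.
There are 89 indicators.
For each fixed i, the pair (π(i), π(i+1)) is a uniformly random ordered pair of distinct values from {1, …, 90}; by symmetry P[π(i) > π(i+1)] = 1/2.
By linearity: E[X] = 89 · (1/2) = (90 − 1) · (1/2) = 89/2 ≈ 44.500000.

E[X] = 89/2 = 44.500000.


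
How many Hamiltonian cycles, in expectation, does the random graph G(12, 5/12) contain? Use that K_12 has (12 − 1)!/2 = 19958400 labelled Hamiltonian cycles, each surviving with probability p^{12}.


K_12 has (12 − 1)!/2 = 19958400 labelled Hamiltonian cycles.
For each such Hamiltonian cycle H, let X_H = 1 if all 12 edges of H are present in G. Then P[X_H = 1] = p^{12} = (5/12)^{12} = 244140625/8916100448256.
By linearity of expectation: E[X] = Σ_H E[X_H] = 19958400 · p^{12} = 19958400 · 244140625/8916100448256 = 469970703125/859963392.
Numerically: E[X] ≈ 547.

E[X] = 19958400 · (5/12)^{12} = 469970703125/859963392 ≈ 547.


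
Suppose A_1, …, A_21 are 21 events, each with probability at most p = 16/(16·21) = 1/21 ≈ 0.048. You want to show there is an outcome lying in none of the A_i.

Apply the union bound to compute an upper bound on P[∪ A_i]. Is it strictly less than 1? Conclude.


Union bound: P[∪_{i=1}^{21} A_i] ≤ Σ_i P[A_i] ≤ 21·p = 21·(1/21) = 1.
Numerically: 1 ≈ 1.000.
Is 1 < 1? NO.
Since the bound 1 is ≥ 1, the union bound is uninformative here; it does NOT by itself certify existence.

21·p = 1 ≈ 1.000; existence NOT certified by the union bound.


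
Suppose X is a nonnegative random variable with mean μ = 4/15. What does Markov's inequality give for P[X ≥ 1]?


μ = E[X] = 4/15, a = 1.
Markov: P[X ≥ 1] ≤ μ/a = (4/15)/1 = 4/15.
Numerically: ≈ 0.266667.
(Since a = 1 > μ = 0.266667, the bound 4/15 is < 1 and informative.)

P[X ≥ 1] ≤ 4/15 ≈ 0.266667.


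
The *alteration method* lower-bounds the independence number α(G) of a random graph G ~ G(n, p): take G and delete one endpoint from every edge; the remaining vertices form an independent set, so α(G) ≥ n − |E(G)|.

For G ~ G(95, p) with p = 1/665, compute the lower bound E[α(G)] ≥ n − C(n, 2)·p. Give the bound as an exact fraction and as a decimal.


E[|E(G)|] = C(95, 2)·p = 4465 · (1/665) = 47/7.
E[α(G)] ≥ n − E[|E(G)|] = 95 − 47/7 = 618/7.
Numerically: ≈ 88.285714.
(This is only a lower bound; the true E[α(G)] may be larger.)

E[α(G)] ≥ 618/7 ≈ 88.285714.


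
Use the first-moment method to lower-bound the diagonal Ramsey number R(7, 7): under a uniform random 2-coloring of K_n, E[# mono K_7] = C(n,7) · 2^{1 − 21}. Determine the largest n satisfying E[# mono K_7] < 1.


We need C(n, 7) · 2^{1 − 21} < 1, i.e. C(n, 7) < 2^{21 − 1} = 1048576.
Check values of n near the boundary:
  n = 26: C(26, 7) = 657800; 657800 < 1048576? YES
  n = 27: C(27, 7) = 888030; 888030 < 1048576? YES
  n = 28: C(28, 7) = 1184040; 1184040 < 1048576? NO
The largest n with C(n, 7) < 1048576 is n = 27 (where E[X] = 444015/524288 ≈ 0.8468914). Hence R(7, 7) > 27, i.e. R(7, 7) ≥ 28.

Largest n = 27; hence R(7, 7) > 27.


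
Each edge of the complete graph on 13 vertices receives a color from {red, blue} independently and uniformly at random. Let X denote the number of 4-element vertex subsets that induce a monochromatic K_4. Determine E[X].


Let X = Σ_S X_S over the C(13, 4) = 715 subsets S of size 4, where X_S = 1 if the K_4 on S is monochromatic.
For a fixed S, the K_4 on S has C(4, 2) = 6 edges. P[all 6 edges red] = (1/2)^6, and likewise for blue, so P[monochromatic] = 2·(1/2)^6 = 2^{1 − 6} = 1/32.
By linearity of expectation: E[X] = C(13, 4) · 2^{1 − 6} = 715 · 1/32 = 715/32.
Numerically: E[X] ≈ 22.344.

E[X] = C(13,4)·2^(1−C(4,2)) = 715/32 ≈ 22.344.


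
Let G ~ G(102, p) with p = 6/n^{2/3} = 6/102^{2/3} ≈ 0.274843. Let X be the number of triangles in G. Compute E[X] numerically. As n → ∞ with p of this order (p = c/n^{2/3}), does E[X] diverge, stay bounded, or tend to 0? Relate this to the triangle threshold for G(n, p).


Number of potential triangles: C(102, 3) = 171700.
Each occurs with probability p³ ≈ (0.274843)³ ≈ 2.07612457e-02.
By linearity: E[X] = C(102, 3)·p³ ≈ 171700 · 2.07612457e-02 ≈ 3564.705882.
Since α = 2/3 < 1, p = c/n^{2/3} ≫ 1/n is above the triangle threshold p ~ 1/n. Asymptotically E[X] ~ (c³/6)·n^{3(1−α)} = (6³/6)·n^{1} → ∞; triangles are abundant w.h.p.

E[X] ≈ 3564.705882; in regime p = Θ(1/n^{2/3}) E[X] diverges (above the triangle threshold p ~ 1/n).


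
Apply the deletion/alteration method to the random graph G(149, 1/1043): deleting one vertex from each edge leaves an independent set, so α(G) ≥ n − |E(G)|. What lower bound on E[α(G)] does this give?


E[|E(G)|] = C(149, 2)·p = 11026 · (1/1043) = 74/7.
E[α(G)] ≥ n − E[|E(G)|] = 149 − 74/7 = 969/7.
Numerically: ≈ 138.4286.
(This is only a lower bound; the true E[α(G)] may be larger.)

E[α(G)] ≥ 969/7 ≈ 138.4286.


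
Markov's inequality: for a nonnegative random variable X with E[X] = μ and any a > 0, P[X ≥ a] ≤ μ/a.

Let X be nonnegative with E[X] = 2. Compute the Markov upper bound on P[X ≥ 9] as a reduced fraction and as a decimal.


μ = E[X] = 2, a = 9.
Markov: P[X ≥ 9] ≤ μ/a = (2)/9 = 2/9.
Numerically: ≈ 0.222.
(Since a = 9 > μ = 2.000, the bound 2/9 is < 1 and informative.)

P[X ≥ 9] ≤ 2/9 ≈ 0.222.


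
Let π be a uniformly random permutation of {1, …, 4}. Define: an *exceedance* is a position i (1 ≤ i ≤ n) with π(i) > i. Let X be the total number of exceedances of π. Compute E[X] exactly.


Write X = Σ_{i=1}^{4} X_i, where X_i = 1_{π(i) > i}.
For each fixed i, π(i) is uniform over {1, …, 4} (marginal of a uniform permutation), so P[π(i) > i] = (n − i)/n. Summing: Σ_{i=1}^{4} (n − i)/n = (0 + 1 + … + 3)/4 = 4(4 − 1)/(2·4) = (4 − 1)/2.
Hence E[X] = Σ_{i=1}^{4} (4 − i)/4 = 3/2 ≈ 1.500000.

E[X] = 3/2 = 1.500000.


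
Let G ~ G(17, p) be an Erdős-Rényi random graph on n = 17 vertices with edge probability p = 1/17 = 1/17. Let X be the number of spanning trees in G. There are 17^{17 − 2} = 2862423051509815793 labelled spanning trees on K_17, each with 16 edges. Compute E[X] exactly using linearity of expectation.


K_17 has 17^{17 − 2} = 2862423051509815793 labelled spanning trees.
For each such spanning tree H, let X_H = 1 if all 16 edges of H are present in G. Then P[X_H = 1] = p^{16} = (1/17)^{16} = 1/48661191875666868481.
Summing the indicators: E[X] = Σ_H E[X_H] = 2862423051509815793 · p^{16} = 2862423051509815793 · 1/48661191875666868481 = 1/17.
Numerically: E[X] ≈ 0.0588.

E[X] = 2862423051509815793 · (1/17)^{16} = 1/17 ≈ 0.0588.


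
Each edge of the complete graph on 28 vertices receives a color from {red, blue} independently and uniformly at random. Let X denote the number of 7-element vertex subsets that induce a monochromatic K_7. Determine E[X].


Let X = Σ_S X_S over the C(28, 7) = 1184040 subsets S of size 7, where X_S = 1 if the K_7 on S is monochromatic.
For a fixed S, the K_7 on S has C(7, 2) = 21 edges. P[all 21 edges red] = (1/2)^21, and likewise for blue, so P[monochromatic] = 2·(1/2)^21 = 2^{1 − 21} = 1/1048576.
By linearity of expectation: E[X] = C(28, 7) · 2^{1 − 21} = 1184040 · 1/1048576 = 148005/131072.
Numerically: E[X] ≈ 1.129189.

E[X] = C(28,7)·2^(1−C(7,2)) = 148005/131072 ≈ 1.129189.


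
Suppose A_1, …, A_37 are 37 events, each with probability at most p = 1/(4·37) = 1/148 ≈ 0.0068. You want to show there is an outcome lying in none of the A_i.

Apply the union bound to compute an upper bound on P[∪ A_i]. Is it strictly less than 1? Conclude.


Union bound: P[∪_{i=1}^{37} A_i] ≤ Σ_i P[A_i] ≤ 37·p = 37·(1/148) = 1/4.
Numerically: 1/4 ≈ 0.2500.
Is 1/4 < 1? YES.
Since P[∪ A_i] ≤ 1/4 < 1, the complement has P[∩ A_i^c] ≥ 1 − 1/4 = 3/4 > 0, so some outcome avoids every A_i.

37·p = 1/4 ≈ 0.2500; existence CERTIFIED by the union bound.


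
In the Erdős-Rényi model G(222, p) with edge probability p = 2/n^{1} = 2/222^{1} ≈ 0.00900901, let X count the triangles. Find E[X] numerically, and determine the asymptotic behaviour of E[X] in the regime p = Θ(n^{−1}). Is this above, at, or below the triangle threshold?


Number of potential triangles: C(222, 3) = 1798940.
Each occurs with probability p³ ≈ (0.00900901)³ ≈ 7.31191381e-07.
By linearity: E[X] = C(222, 3)·p³ ≈ 1798940 · 7.31191381e-07 ≈ 1.315369.
Here α = 1, so p = 2/n is exactly at the triangle threshold p ~ 1/n. Asymptotically E[X] → c³/6 = 2³/6 = 4/3 ≈ 1.333333, a bounded constant. In this regime the triangle count is asymptotically Poisson(c³/6).

E[X] ≈ 1.315369; in regime p = Θ(1/n^{1}) E[X] stays bounded (at the triangle threshold p ~ 1/n).


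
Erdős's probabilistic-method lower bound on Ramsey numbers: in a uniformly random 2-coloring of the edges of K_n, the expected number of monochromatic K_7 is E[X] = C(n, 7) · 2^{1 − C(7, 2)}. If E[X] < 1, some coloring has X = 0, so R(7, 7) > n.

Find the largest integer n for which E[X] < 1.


We need C(n, 7) · 2^{1 − 21} < 1, i.e. C(n, 7) < 2^{21 − 1} = 1048576.
Check values of n near the boundary:
  n = 22: C(22, 7) = 170544; 170544 < 1048576? YES
  n = 23: C(23, 7) = 245157; 245157 < 1048576? YES
  n = 24: C(24, 7) = 346104; 346104 < 1048576? YES
  n = 25: C(25, 7) = 480700; 480700 < 1048576? YES
  n = 26: C(26, 7) = 657800; 657800 < 1048576? YES
  n = 27: C(27, 7) = 888030; 888030 < 1048576? YES
  n = 28: C(28, 7) = 1184040; 1184040 < 1048576? NO
  n = 29: C(29, 7) = 1560780; 1560780 < 1048576? NO
The largest n with C(n, 7) < 1048576 is n = 27 (where E[X] = 444015/524288 ≈ 0.8469). Hence R(7, 7) > 27, i.e. R(7, 7) ≥ 28.

Largest n = 27; hence R(7, 7) > 27.


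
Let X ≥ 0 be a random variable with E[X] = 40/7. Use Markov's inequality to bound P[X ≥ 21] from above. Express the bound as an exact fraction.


μ = E[X] = 40/7, a = 21.
Markov: P[X ≥ 21] ≤ μ/a = (40/7)/21 = 40/147.
Numerically: ≈ 0.272109.
(Since a = 21 > μ = 5.714286, the bound 40/147 is < 1 and informative.)

P[X ≥ 21] ≤ 40/147 ≈ 0.272109.


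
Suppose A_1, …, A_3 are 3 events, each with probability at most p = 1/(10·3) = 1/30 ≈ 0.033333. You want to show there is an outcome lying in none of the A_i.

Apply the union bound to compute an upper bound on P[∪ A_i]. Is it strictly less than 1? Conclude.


Union bound: P[∪_{i=1}^{3} A_i] ≤ Σ_i P[A_i] ≤ 3·p = 3·(1/30) = 1/10.
Numerically: 1/10 ≈ 0.100000.
Is 1/10 < 1? YES.
Since P[∪ A_i] ≤ 1/10 < 1, the complement has P[∩ A_i^c] ≥ 1 − 1/10 = 9/10 > 0, so some outcome avoids every A_i.

3·p = 1/10 ≈ 0.100000; existence CERTIFIED by the union bound.


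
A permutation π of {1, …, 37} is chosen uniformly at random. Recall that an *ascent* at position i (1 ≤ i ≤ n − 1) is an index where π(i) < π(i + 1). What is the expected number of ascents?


Write X = Σ X_I over i = 1, …, 36, with X_I the indicator of one ascent.
There are 36 indicators.
For each fixed i, the pair (π(i), π(i+1)) is a uniformly random ordered pair of distinct values from {1, …, 37}; by symmetry P[π(i) < π(i+1)] = 1/2.
By linearity: E[X] = 36 · (1/2) = (37 − 1) · (1/2) = 18 ≈ 18.0000.

E[X] = 18 = 18.0000.


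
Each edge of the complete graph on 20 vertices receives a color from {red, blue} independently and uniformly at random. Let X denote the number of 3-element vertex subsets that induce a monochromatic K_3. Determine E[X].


Let X = Σ_S X_S over the C(20, 3) = 1140 subsets S of size 3, where X_S = 1 if the K_3 on S is monochromatic.
For a fixed S, the K_3 on S has C(3, 2) = 3 edges. P[all 3 edges red] = (1/2)^3, and likewise for blue, so P[monochromatic] = 2·(1/2)^3 = 2^{1 − 3} = 1/4.
By linearity: E[X] = C(20, 3) · 2^{1 − 3} = 1140 · 1/4 = 285.
Numerically: E[X] ≈ 285.000000.

E[X] = C(20,3)·2^(1−C(3,2)) = 285 ≈ 285.000000.


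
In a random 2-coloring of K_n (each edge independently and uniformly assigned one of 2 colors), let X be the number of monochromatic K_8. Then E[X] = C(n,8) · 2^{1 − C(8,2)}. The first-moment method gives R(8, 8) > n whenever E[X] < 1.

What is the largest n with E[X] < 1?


We need C(n, 8) · 2^{1 − 28} < 1, i.e. C(n, 8) < 2^{28 − 1} = 134217728.
Check values of n near the boundary:
  n = 38: C(38, 8) = 48903492; 48903492 < 134217728? YES
  n = 39: C(39, 8) = 61523748; 61523748 < 134217728? YES
  n = 40: C(40, 8) = 76904685; 76904685 < 134217728? YES
  n = 41: C(41, 8) = 95548245; 95548245 < 134217728? YES
  n = 42: C(42, 8) = 118030185; 118030185 < 134217728? YES
  n = 43: C(43, 8) = 145008513; 145008513 < 134217728? NO
  n = 44: C(44, 8) = 177232627; 177232627 < 134217728? NO
  n = 45: C(45, 8) = 215553195; 215553195 < 134217728? NO
The largest n with C(n, 8) < 134217728 is n = 42 (where E[X] = 118030185/134217728 ≈ 0.879). Hence R(8, 8) > 42, i.e. R(8, 8) ≥ 43.

Largest n = 42; hence R(8, 8) > 42.
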